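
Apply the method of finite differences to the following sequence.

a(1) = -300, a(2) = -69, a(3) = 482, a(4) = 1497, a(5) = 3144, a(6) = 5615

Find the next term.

D1: 231 , 551 , 1015 , 1647 , 2471
D2: 320 , 464 , 632 , 824
D3: 144 , 168 , 192
D4: 24 , 24
The fourth differences are constant (24).
192 + 24 = 216;  824 + 216 = 1040;  2471 + 1040 = 3511;  5615 + 3511 = 9126

9126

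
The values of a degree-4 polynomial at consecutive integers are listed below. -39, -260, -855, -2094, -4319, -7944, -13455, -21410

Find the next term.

-32439

Δ: -221, -595, -1239, -2225, -3625, -5511, -7955
Δ²: -374, -644, -986, -1400, -1886, -2444
Δ³: -270, -342, -414, -486, -558
Δ⁴: -72, -72, -72, -72
Constant fourth difference = -72, so extend:
-558 − 72 = -630;  -2444 − 630 = -3074;  -7955 − 3074 = -11029;  -21410 − 11029 = -32439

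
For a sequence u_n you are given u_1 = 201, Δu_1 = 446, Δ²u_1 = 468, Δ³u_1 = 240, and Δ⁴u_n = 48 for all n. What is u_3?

1561

Build the table forward from the leading diagonal:
Δ⁴: 48  48  48
Δ³: 240  288  336
Δ²: 468  708  996
Δ: 446  914  1622
u: 201  647  1561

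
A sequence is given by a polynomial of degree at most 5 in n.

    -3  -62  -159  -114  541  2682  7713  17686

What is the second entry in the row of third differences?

468

First differences: -59, -97, 45, 655, 2141, 5031, 9973
Second differences: -38, 142, 610, 1486, 2890, 4942
Third differences: 180, 468, 876, 1404, 2052
Fourth differences: 288, 408, 528, 648
Fifth differences: 120, 120, 120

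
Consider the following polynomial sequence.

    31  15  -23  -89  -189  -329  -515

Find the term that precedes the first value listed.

Δ: -16, -38, -66, -100, -140, -186
Δ²: -22, -28, -34, -40, -46
Δ³: -6, -6, -6, -6
The third differences are constant at -6.
Work back: -22 + 6 = -16;  -16 + 16 = 0;  31 + 0 = 31

31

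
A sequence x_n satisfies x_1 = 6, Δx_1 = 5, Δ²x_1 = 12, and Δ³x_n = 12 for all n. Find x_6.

Build the table forward from the leading diagonal:
Third differences: 12, 12, 12, 12, 12, 12
Second differences: 12, 24, 36, 48, 60, 72
First differences: 5, 17, 41, 77, 125, 185
x: 6, 11, 28, 69, 146, 271

271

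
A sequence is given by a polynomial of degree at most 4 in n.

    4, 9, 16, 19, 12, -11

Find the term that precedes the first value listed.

7

Δ: 5, 7, 3, -7, -23
Δ²: 2, -4, -10, -16
Δ³: -6, -6, -6
The third differences are constant at -6.
Work back: 2 + 6 = 8;  5 − 8 = -3;  4 + 3 = 7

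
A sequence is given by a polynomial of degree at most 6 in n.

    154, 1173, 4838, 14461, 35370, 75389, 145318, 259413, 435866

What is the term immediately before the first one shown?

First differences: 1019  3665  9623  20909  40019  69929  114095  176453
Second differences: 2646  5958  11286  19110  29910  44166  62358
Third differences: 3312  5328  7824  10800  14256  18192
Fourth differences: 2016  2496  2976  3456  3936
Fifth differences: 480  480  480  480
The fifth differences are constant at 480.
Work back: 2016 − 480 = 1536;  3312 − 1536 = 1776;  2646 − 1776 = 870;  1019 − 870 = 149;  154 − 149 = 5

5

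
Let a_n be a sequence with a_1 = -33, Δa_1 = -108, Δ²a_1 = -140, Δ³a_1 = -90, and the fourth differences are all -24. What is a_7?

Build the table forward from the leading diagonal:
D4: -24, -24, -24, -24, -24, -24, -24
D3: -90, -114, -138, -162, -186, -210, -234
D2: -140, -230, -344, -482, -644, -830, -1040
D1: -108, -248, -478, -822, -1304, -1948, -2778
a: -33, -141, -389, -867, -1689, -2993, -4941

-4941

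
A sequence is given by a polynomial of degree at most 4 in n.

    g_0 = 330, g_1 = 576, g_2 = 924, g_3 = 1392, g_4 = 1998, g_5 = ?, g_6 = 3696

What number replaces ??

2760

Using the first 5 terms:
First differences: 246, 348, 468, 606
Second differences: 102, 120, 138
Third differences: 18, 18
Constant third difference = 18.
Extend forward: 138 + 18 = 156;  606 + 156 = 762;  1998 + 762 = 2760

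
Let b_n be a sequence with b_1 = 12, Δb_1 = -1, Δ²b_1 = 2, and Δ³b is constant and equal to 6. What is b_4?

21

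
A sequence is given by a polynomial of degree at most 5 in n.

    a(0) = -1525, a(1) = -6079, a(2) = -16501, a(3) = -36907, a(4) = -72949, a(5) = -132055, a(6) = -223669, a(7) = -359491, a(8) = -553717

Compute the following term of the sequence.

-4554  -10422  -20406  -36042  -59106  -91614  -135822  -194226
-5868  -9984  -15636  -23064  -32508  -44208  -58404
-4116  -5652  -7428  -9444  -11700  -14196
-1536  -1776  -2016  -2256  -2496
-240  -240  -240  -240
Fifth differences constant at -240.
-2496 − 240 = -2736;  -14196 − 2736 = -16932;  -58404 − 16932 = -75336;  -194226 − 75336 = -269562;  -553717 − 269562 = -823279

-823279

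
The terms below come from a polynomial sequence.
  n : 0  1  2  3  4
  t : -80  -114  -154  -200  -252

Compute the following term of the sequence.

-34  -40  -46  -52
-6  -6  -6
The second differences are constant (-6).
-52 − 6 = -58;  -252 − 58 = -310

-310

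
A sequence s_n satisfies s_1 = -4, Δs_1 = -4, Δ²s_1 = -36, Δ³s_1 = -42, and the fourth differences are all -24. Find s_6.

-924

Build the table forward from the leading diagonal:
D4: -24, -24, -24, -24, -24, -24
D3: -42, -66, -90, -114, -138, -162
D2: -36, -78, -144, -234, -348, -486
D1: -4, -40, -118, -262, -496, -844
s: -4, -8, -48, -166, -428, -924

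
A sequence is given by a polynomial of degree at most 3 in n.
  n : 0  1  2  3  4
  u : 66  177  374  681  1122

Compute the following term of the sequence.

1721

D1: 111, 197, 307, 441
D2: 86, 110, 134
D3: 24, 24
The third differences are constant (24).
134 + 24 = 158;  441 + 158 = 599;  1122 + 599 = 1721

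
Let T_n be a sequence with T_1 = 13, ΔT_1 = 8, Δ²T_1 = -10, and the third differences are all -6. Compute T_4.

1

Build the table forward from the leading diagonal:
Third differences: -6, -6, -6, -6
Second differences: -10, -16, -22, -28
First differences: 8, -2, -18, -40
T: 13, 21, 19, 1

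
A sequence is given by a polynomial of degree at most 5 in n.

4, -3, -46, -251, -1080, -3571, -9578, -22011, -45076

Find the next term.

-84515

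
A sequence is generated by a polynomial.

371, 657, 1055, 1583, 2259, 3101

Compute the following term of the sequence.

4127

286  398  528  676  842
112  130  148  166
18  18  18
Third differences constant at 18.
166 + 18 = 184;  842 + 184 = 1026;  3101 + 1026 = 4127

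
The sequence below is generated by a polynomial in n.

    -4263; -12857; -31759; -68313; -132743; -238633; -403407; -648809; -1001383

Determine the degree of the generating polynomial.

Δ: -8594, -18902, -36554, -64430, -105890, -164774, -245402, -352574
Δ²: -10308, -17652, -27876, -41460, -58884, -80628, -107172
Δ³: -7344, -10224, -13584, -17424, -21744, -26544
Δ⁴: -2880, -3360, -3840, -4320, -4800
Δ⁵: -480, -480, -480, -480
The fifth differences are constant, so the polynomial has degree 5.

5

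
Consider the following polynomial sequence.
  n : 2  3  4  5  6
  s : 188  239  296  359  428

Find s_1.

143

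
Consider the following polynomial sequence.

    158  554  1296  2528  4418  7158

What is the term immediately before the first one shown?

First differences: 396, 742, 1232, 1890, 2740
Second differences: 346, 490, 658, 850
Third differences: 144, 168, 192
Fourth differences: 24, 24
The fourth differences are constant at 24.
Work back: 144 − 24 = 120;  346 − 120 = 226;  396 − 226 = 170;  158 − 170 = -12

-12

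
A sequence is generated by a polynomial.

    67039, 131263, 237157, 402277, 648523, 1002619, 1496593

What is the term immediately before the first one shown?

30793

Δ: 64224  105894  165120  246246  354096  493974
Δ²: 41670  59226  81126  107850  139878
Δ³: 17556  21900  26724  32028
Δ⁴: 4344  4824  5304
Δ⁵: 480  480
The fifth differences are constant at 480.
Work back: 4344 − 480 = 3864;  17556 − 3864 = 13692;  41670 − 13692 = 27978;  64224 − 27978 = 36246;  67039 − 36246 = 30793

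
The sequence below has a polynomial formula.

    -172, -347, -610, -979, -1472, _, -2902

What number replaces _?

Using the first 5 terms:
Δ: -175  -263  -369  -493
Δ²: -88  -106  -124
Δ³: -18  -18
Constant third difference = -18.
Extend forward: -124 − 18 = -142;  -493 − 142 = -635;  -1472 − 635 = -2107

-2107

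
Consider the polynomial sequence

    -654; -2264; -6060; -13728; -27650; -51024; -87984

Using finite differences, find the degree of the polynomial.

5

First differences: -1610, -3796, -7668, -13922, -23374, -36960
Second differences: -2186, -3872, -6254, -9452, -13586
Third differences: -1686, -2382, -3198, -4134
Fourth differences: -696, -816, -936
Fifth differences: -120, -120
The fifth differences are constant, so the polynomial has degree 5.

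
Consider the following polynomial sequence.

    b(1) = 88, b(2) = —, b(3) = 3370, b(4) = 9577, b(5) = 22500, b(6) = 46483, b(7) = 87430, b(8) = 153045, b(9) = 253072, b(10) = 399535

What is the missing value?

Using the last 8 terms:
First differences: 6207, 12923, 23983, 40947, 65615, 100027, 146463
Second differences: 6716, 11060, 16964, 24668, 34412, 46436
Third differences: 4344, 5904, 7704, 9744, 12024
Fourth differences: 1560, 1800, 2040, 2280
Fifth differences: 240, 240, 240
Constant fifth difference = 240.
Extend backward: 1560 − 240 = 1320;  4344 − 1320 = 3024;  6716 − 3024 = 3692;  6207 − 3692 = 2515;  3370 − 2515 = 855

855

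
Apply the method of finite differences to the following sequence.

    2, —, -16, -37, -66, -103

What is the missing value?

Using the last 4 terms:
-21, -29, -37
-8, -8
Constant second difference = -8.
Extend backward: -21 + 8 = -13;  -16 + 13 = -3

-3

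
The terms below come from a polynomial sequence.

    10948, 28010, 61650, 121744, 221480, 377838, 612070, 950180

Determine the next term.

1423404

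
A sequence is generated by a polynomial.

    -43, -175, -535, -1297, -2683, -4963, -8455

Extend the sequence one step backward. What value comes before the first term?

-13

First differences: -132  -360  -762  -1386  -2280  -3492
Second differences: -228  -402  -624  -894  -1212
Third differences: -174  -222  -270  -318
Fourth differences: -48  -48  -48
The fourth differences are constant at -48.
Work back: -174 + 48 = -126;  -228 + 126 = -102;  -132 + 102 = -30;  -43 + 30 = -13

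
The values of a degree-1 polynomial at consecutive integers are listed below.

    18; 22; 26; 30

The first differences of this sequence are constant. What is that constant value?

4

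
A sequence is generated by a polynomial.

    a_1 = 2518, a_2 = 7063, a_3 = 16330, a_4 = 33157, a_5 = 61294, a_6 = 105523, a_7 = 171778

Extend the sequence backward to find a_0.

649

D1: 4545  9267  16827  28137  44229  66255
D2: 4722  7560  11310  16092  22026
D3: 2838  3750  4782  5934
D4: 912  1032  1152
D5: 120  120
The fifth differences are constant at 120.
Work back: 912 − 120 = 792;  2838 − 792 = 2046;  4722 − 2046 = 2676;  4545 − 2676 = 1869;  2518 − 1869 = 649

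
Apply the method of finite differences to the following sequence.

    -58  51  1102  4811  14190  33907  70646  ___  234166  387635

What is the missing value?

Using the first 7 terms:
D1: 109, 1051, 3709, 9379, 19717, 36739
D2: 942, 2658, 5670, 10338, 17022
D3: 1716, 3012, 4668, 6684
D4: 1296, 1656, 2016
D5: 360, 360
Constant fifth difference = 360.
Extend forward: 2016 + 360 = 2376;  6684 + 2376 = 9060;  17022 + 9060 = 26082;  36739 + 26082 = 62821;  70646 + 62821 = 133467

133467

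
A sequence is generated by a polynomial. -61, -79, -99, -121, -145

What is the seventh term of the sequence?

-199

D1: -18, -20, -22, -24
D2: -2, -2, -2
Constant second difference = -2, so extend:
-24 − 2 = -26;  -145 − 26 = -171
-26 − 2 = -28;  -171 − 28 = -199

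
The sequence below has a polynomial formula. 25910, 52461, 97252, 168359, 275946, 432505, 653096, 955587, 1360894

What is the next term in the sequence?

1893221

D1: 26551, 44791, 71107, 107587, 156559, 220591, 302491, 405307
D2: 18240, 26316, 36480, 48972, 64032, 81900, 102816
D3: 8076, 10164, 12492, 15060, 17868, 20916
D4: 2088, 2328, 2568, 2808, 3048
D5: 240, 240, 240, 240
The fifth differences are constant (240).
3048 + 240 = 3288;  20916 + 3288 = 24204;  102816 + 24204 = 127020;  405307 + 127020 = 532327;  1360894 + 532327 = 1893221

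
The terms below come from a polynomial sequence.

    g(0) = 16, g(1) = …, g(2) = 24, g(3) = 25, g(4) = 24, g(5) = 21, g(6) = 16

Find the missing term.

21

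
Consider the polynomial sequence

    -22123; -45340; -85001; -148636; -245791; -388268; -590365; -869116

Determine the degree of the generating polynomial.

5

-23217, -39661, -63635, -97155, -142477, -202097, -278751
-16444, -23974, -33520, -45322, -59620, -76654
-7530, -9546, -11802, -14298, -17034
-2016, -2256, -2496, -2736
-240, -240, -240
The fifth differences are constant, so the polynomial has degree 5.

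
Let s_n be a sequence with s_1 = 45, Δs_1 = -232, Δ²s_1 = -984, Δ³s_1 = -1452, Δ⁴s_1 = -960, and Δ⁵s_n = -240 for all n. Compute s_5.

-13555

Build the table forward from the leading diagonal:
Δ⁵: -240  -240  -240  -240  -240
Δ⁴: -960  -1200  -1440  -1680  -1920
Δ³: -1452  -2412  -3612  -5052  -6732
Δ²: -984  -2436  -4848  -8460  -13512
Δ: -232  -1216  -3652  -8500  -16960
s: 45  -187  -1403  -5055  -13555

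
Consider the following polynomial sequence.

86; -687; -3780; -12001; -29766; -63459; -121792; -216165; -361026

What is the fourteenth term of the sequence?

-2607051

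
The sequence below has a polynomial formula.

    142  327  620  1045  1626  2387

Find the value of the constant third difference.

24

Δ: 185, 293, 425, 581, 761
Δ²: 108, 132, 156, 180
Δ³: 24, 24, 24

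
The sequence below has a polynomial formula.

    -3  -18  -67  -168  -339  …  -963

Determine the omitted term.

-598

Using the first 5 terms:
Δ: -15, -49, -101, -171
Δ²: -34, -52, -70
Δ³: -18, -18
Constant third difference = -18.
Extend forward: -70 − 18 = -88;  -171 − 88 = -259;  -339 − 259 = -598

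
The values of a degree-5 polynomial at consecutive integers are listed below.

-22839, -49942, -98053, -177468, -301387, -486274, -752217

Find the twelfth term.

-4299892

D1: -27103, -48111, -79415, -123919, -184887, -265943
D2: -21008, -31304, -44504, -60968, -81056
D3: -10296, -13200, -16464, -20088
D4: -2904, -3264, -3624
D5: -360, -360
Constant fifth difference = -360, so extend:
-3624 − 360 = -3984;  -20088 − 3984 = -24072;  -81056 − 24072 = -105128;  -265943 − 105128 = -371071;  -752217 − 371071 = -1123288
-3984 − 360 = -4344;  -24072 − 4344 = -28416;  -105128 − 28416 = -133544;  -371071 − 133544 = -504615;  -1123288 − 504615 = -1627903
-4344 − 360 = -4704;  -28416 − 4704 = -33120;  -133544 − 33120 = -166664;  -504615 − 166664 = -671279;  -1627903 − 671279 = -2299182
-4704 − 360 = -5064;  -33120 − 5064 = -38184;  -166664 − 38184 = -204848;  -671279 − 204848 = -876127;  -2299182 − 876127 = -3175309
-5064 − 360 = -5424;  -38184 − 5424 = -43608;  -204848 − 43608 = -248456;  -876127 − 248456 = -1124583;  -3175309 − 1124583 = -4299892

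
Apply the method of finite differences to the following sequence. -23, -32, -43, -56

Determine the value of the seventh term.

-107

D1: -9 , -11 , -13
D2: -2 , -2
Constant second difference = -2, so extend:
-13 − 2 = -15;  -56 − 15 = -71
-15 − 2 = -17;  -71 − 17 = -88
-17 − 2 = -19;  -88 − 19 = -107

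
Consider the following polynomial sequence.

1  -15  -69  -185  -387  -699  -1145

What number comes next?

Δ: -16 , -54 , -116 , -202 , -312 , -446
Δ²: -38 , -62 , -86 , -110 , -134
Δ³: -24 , -24 , -24 , -24
The third differences are constant (-24).
-134 − 24 = -158;  -446 − 158 = -604;  -1145 − 604 = -1749

-1749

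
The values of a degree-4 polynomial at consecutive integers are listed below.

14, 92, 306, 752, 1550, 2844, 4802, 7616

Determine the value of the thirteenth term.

42926

Δ: 78 , 214 , 446 , 798 , 1294 , 1958 , 2814
Δ²: 136 , 232 , 352 , 496 , 664 , 856
Δ³: 96 , 120 , 144 , 168 , 192
Δ⁴: 24 , 24 , 24 , 24
Constant fourth difference = 24, so extend:
192 + 24 = 216;  856 + 216 = 1072;  2814 + 1072 = 3886;  7616 + 3886 = 11502
216 + 24 = 240;  1072 + 240 = 1312;  3886 + 1312 = 5198;  11502 + 5198 = 16700
240 + 24 = 264;  1312 + 264 = 1576;  5198 + 1576 = 6774;  16700 + 6774 = 23474
264 + 24 = 288;  1576 + 288 = 1864;  6774 + 1864 = 8638;  23474 + 8638 = 32112
288 + 24 = 312;  1864 + 312 = 2176;  8638 + 2176 = 10814;  32112 + 10814 = 42926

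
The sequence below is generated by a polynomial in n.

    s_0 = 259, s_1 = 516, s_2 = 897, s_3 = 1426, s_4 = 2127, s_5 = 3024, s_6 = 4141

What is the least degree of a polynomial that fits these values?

D1: 257, 381, 529, 701, 897, 1117
D2: 124, 148, 172, 196, 220
D3: 24, 24, 24, 24
The third differences are constant, so the polynomial has degree 3.

3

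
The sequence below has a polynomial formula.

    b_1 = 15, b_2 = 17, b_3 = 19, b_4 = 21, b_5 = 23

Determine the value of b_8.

29

2  2  2  2
The first differences are constant (2).
23 + 2 = 25
25 + 2 = 27
27 + 2 = 29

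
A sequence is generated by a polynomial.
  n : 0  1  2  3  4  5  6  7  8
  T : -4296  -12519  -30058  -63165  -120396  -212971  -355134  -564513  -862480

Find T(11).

-2565349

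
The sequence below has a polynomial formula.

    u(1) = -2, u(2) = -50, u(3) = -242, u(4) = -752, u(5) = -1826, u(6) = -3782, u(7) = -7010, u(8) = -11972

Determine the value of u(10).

-29306

D1: -48 , -192 , -510 , -1074 , -1956 , -3228 , -4962
D2: -144 , -318 , -564 , -882 , -1272 , -1734
D3: -174 , -246 , -318 , -390 , -462
D4: -72 , -72 , -72 , -72
Fourth differences constant at -72.
-462 − 72 = -534;  -1734 − 534 = -2268;  -4962 − 2268 = -7230;  -11972 − 7230 = -19202
-534 − 72 = -606;  -2268 − 606 = -2874;  -7230 − 2874 = -10104;  -19202 − 10104 = -29306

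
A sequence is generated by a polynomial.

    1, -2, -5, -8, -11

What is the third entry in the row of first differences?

Δ: -3, -3, -3, -3

-3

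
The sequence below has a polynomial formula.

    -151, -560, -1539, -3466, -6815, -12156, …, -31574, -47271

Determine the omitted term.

Using the first 6 terms:
Δ: -409  -979  -1927  -3349  -5341
Δ²: -570  -948  -1422  -1992
Δ³: -378  -474  -570
Δ⁴: -96  -96
Constant fourth difference = -96.
Extend forward: -570 − 96 = -666;  -1992 − 666 = -2658;  -5341 − 2658 = -7999;  -12156 − 7999 = -20155

-20155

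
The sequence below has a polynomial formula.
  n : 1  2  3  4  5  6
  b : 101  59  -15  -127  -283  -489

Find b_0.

117

First differences: -42  -74  -112  -156  -206
Second differences: -32  -38  -44  -50
Third differences: -6  -6  -6
The third differences are constant at -6.
Work back: -32 + 6 = -26;  -42 + 26 = -16;  101 + 16 = 117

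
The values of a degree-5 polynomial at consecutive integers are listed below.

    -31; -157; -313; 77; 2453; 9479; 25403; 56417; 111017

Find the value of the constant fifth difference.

D1: -126, -156, 390, 2376, 7026, 15924, 31014, 54600
D2: -30, 546, 1986, 4650, 8898, 15090, 23586
D3: 576, 1440, 2664, 4248, 6192, 8496
D4: 864, 1224, 1584, 1944, 2304
D5: 360, 360, 360, 360

360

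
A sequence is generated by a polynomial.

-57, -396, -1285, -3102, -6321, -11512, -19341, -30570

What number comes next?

-46057

First differences: -339, -889, -1817, -3219, -5191, -7829, -11229
Second differences: -550, -928, -1402, -1972, -2638, -3400
Third differences: -378, -474, -570, -666, -762
Fourth differences: -96, -96, -96, -96
Constant fourth difference = -96, so extend:
-762 − 96 = -858;  -3400 − 858 = -4258;  -11229 − 4258 = -15487;  -30570 − 15487 = -46057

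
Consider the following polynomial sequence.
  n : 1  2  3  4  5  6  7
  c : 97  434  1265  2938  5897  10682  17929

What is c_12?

120074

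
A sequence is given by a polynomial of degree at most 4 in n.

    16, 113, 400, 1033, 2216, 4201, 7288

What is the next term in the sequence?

Δ: 97 , 287 , 633 , 1183 , 1985 , 3087
Δ²: 190 , 346 , 550 , 802 , 1102
Δ³: 156 , 204 , 252 , 300
Δ⁴: 48 , 48 , 48
Constant fourth difference = 48, so extend:
300 + 48 = 348;  1102 + 348 = 1450;  3087 + 1450 = 4537;  7288 + 4537 = 11825

11825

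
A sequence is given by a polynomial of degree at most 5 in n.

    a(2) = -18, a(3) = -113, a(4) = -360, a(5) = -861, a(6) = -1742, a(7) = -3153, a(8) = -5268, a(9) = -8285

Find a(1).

3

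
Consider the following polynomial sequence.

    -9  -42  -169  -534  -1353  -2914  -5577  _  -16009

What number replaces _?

Using the first 7 terms:
Δ: -33  -127  -365  -819  -1561  -2663
Δ²: -94  -238  -454  -742  -1102
Δ³: -144  -216  -288  -360
Δ⁴: -72  -72  -72
Constant fourth difference = -72.
Extend forward: -360 − 72 = -432;  -1102 − 432 = -1534;  -2663 − 1534 = -4197;  -5577 − 4197 = -9774

-9774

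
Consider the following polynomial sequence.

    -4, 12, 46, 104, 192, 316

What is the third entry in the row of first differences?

58

D1: 16, 34, 58, 88, 124
D2: 18, 24, 30, 36
D3: 6, 6, 6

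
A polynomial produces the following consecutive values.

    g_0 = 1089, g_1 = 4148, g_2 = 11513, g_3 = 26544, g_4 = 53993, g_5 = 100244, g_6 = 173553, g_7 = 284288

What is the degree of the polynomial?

D1: 3059, 7365, 15031, 27449, 46251, 73309, 110735
D2: 4306, 7666, 12418, 18802, 27058, 37426
D3: 3360, 4752, 6384, 8256, 10368
D4: 1392, 1632, 1872, 2112
D5: 240, 240, 240
The fifth differences are constant, so the polynomial has degree 5.

5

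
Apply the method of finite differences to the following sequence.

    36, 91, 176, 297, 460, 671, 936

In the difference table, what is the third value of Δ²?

42

Δ: 55, 85, 121, 163, 211, 265
Δ²: 30, 36, 42, 48, 54
Δ³: 6, 6, 6, 6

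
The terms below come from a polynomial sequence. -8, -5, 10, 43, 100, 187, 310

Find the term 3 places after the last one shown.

955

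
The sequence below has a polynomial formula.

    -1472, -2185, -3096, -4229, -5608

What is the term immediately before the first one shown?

Δ: -713  -911  -1133  -1379
Δ²: -198  -222  -246
Δ³: -24  -24
The third differences are constant at -24.
Work back: -198 + 24 = -174;  -713 + 174 = -539;  -1472 + 539 = -933

-933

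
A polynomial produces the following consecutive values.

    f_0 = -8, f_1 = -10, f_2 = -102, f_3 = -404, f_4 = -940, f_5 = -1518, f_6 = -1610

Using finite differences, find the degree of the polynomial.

5

Δ: -2, -92, -302, -536, -578, -92
Δ²: -90, -210, -234, -42, 486
Δ³: -120, -24, 192, 528
Δ⁴: 96, 216, 336
Δ⁵: 120, 120
The fifth differences are constant, so the polynomial has degree 5.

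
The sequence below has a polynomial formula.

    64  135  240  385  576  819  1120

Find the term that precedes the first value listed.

D1: 71, 105, 145, 191, 243, 301
D2: 34, 40, 46, 52, 58
D3: 6, 6, 6, 6
The third differences are constant at 6.
Work back: 34 − 6 = 28;  71 − 28 = 43;  64 − 43 = 21

21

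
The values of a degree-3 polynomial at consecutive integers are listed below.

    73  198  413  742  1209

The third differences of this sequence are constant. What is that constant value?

First differences: 125, 215, 329, 467
Second differences: 90, 114, 138
Third differences: 24, 24

24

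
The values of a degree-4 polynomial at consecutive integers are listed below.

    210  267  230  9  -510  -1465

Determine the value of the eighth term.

-5355

Δ: 57 , -37 , -221 , -519 , -955
Δ²: -94 , -184 , -298 , -436
Δ³: -90 , -114 , -138
Δ⁴: -24 , -24
The fourth differences are constant (-24).
-138 − 24 = -162;  -436 − 162 = -598;  -955 − 598 = -1553;  -1465 − 1553 = -3018
-162 − 24 = -186;  -598 − 186 = -784;  -1553 − 784 = -2337;  -3018 − 2337 = -5355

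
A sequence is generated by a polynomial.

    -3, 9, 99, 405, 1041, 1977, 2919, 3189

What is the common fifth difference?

-120

Δ: 12, 90, 306, 636, 936, 942, 270
Δ²: 78, 216, 330, 300, 6, -672
Δ³: 138, 114, -30, -294, -678
Δ⁴: -24, -144, -264, -384
Δ⁵: -120, -120, -120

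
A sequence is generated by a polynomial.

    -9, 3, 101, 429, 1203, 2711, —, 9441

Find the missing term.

Using the first 6 terms:
Δ: 12  98  328  774  1508
Δ²: 86  230  446  734
Δ³: 144  216  288
Δ⁴: 72  72
Constant fourth difference = 72.
Extend forward: 288 + 72 = 360;  734 + 360 = 1094;  1508 + 1094 = 2602;  2711 + 2602 = 5313

5313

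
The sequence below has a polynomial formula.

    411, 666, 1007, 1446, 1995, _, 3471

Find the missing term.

Using the first 5 terms:
255  341  439  549
86  98  110
12  12
Constant third difference = 12.
Extend forward: 110 + 12 = 122;  549 + 122 = 671;  1995 + 671 = 2666

2666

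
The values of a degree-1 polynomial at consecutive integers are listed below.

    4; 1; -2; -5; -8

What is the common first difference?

Δ: -3, -3, -3, -3

-3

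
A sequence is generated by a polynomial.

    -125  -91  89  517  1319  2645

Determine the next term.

First differences: 34, 180, 428, 802, 1326
Second differences: 146, 248, 374, 524
Third differences: 102, 126, 150
Fourth differences: 24, 24
The fourth differences are constant (24).
150 + 24 = 174;  524 + 174 = 698;  1326 + 698 = 2024;  2645 + 2024 = 4669

4669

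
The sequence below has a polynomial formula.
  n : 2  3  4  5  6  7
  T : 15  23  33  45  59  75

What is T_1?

D1: 8, 10, 12, 14, 16
D2: 2, 2, 2, 2
The second differences are constant at 2.
Work back: 8 − 2 = 6;  15 − 6 = 9

9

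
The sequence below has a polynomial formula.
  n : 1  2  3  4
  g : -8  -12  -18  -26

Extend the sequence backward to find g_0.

-6

First differences: -4, -6, -8
Second differences: -2, -2
The second differences are constant at -2.
Work back: -4 + 2 = -2;  -8 + 2 = -6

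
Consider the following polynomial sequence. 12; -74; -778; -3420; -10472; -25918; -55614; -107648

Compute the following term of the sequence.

-192700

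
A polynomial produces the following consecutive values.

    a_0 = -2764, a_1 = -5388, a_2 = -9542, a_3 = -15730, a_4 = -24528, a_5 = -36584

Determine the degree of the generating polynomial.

-2624, -4154, -6188, -8798, -12056
-1530, -2034, -2610, -3258
-504, -576, -648
-72, -72
The fourth differences are constant, so the polynomial has degree 4.

4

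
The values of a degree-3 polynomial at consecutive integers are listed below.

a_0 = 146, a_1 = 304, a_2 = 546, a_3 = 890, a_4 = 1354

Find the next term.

D1: 158 , 242 , 344 , 464
D2: 84 , 102 , 120
D3: 18 , 18
The third differences are constant (18).
120 + 18 = 138;  464 + 138 = 602;  1354 + 602 = 1956

1956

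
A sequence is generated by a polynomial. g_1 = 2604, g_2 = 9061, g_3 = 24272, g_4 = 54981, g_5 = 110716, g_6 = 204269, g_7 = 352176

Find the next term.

Δ: 6457, 15211, 30709, 55735, 93553, 147907
Δ²: 8754, 15498, 25026, 37818, 54354
Δ³: 6744, 9528, 12792, 16536
Δ⁴: 2784, 3264, 3744
Δ⁵: 480, 480
Fifth differences constant at 480.
3744 + 480 = 4224;  16536 + 4224 = 20760;  54354 + 20760 = 75114;  147907 + 75114 = 223021;  352176 + 223021 = 575197

575197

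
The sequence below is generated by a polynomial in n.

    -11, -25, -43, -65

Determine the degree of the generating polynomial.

First differences: -14, -18, -22
Second differences: -4, -4
The second differences are constant, so the polynomial has degree 2.

2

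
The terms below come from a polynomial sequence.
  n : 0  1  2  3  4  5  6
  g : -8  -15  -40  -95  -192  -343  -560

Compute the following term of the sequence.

D1: -7, -25, -55, -97, -151, -217
D2: -18, -30, -42, -54, -66
D3: -12, -12, -12, -12
Third differences constant at -12.
-66 − 12 = -78;  -217 − 78 = -295;  -560 − 295 = -855

-855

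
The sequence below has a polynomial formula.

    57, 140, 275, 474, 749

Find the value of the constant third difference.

Δ: 83, 135, 199, 275
Δ²: 52, 64, 76
Δ³: 12, 12

12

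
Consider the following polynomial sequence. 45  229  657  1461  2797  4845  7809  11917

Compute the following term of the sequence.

17421

First differences: 184, 428, 804, 1336, 2048, 2964, 4108
Second differences: 244, 376, 532, 712, 916, 1144
Third differences: 132, 156, 180, 204, 228
Fourth differences: 24, 24, 24, 24
Fourth differences constant at 24.
228 + 24 = 252;  1144 + 252 = 1396;  4108 + 1396 = 5504;  11917 + 5504 = 17421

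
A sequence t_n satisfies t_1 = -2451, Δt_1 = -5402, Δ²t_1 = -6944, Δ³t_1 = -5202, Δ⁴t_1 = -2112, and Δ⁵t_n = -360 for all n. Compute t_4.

-44691

Build the table forward from the leading diagonal:
Fifth differences: -360, -360, -360, -360
Fourth differences: -2112, -2472, -2832, -3192
Third differences: -5202, -7314, -9786, -12618
Second differences: -6944, -12146, -19460, -29246
First differences: -5402, -12346, -24492, -43952
t: -2451, -7853, -20199, -44691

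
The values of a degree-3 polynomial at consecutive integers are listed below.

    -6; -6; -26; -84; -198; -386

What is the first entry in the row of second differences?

-20

D1: 0, -20, -58, -114, -188
D2: -20, -38, -56, -74
D3: -18, -18, -18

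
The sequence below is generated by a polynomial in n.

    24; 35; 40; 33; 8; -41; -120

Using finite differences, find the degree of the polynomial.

3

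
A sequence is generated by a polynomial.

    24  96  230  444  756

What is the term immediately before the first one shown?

-4

Δ: 72, 134, 214, 312
Δ²: 62, 80, 98
Δ³: 18, 18
The third differences are constant at 18.
Work back: 62 − 18 = 44;  72 − 44 = 28;  24 − 28 = -4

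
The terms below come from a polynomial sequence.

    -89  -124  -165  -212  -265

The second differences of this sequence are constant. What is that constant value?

Δ: -35, -41, -47, -53
Δ²: -6, -6, -6

-6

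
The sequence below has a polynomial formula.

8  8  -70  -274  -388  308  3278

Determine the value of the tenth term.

0 , -78 , -204 , -114 , 696 , 2970
-78 , -126 , 90 , 810 , 2274
-48 , 216 , 720 , 1464
264 , 504 , 744
240 , 240
Constant fifth difference = 240, so extend:
744 + 240 = 984;  1464 + 984 = 2448;  2274 + 2448 = 4722;  2970 + 4722 = 7692;  3278 + 7692 = 10970
984 + 240 = 1224;  2448 + 1224 = 3672;  4722 + 3672 = 8394;  7692 + 8394 = 16086;  10970 + 16086 = 27056
1224 + 240 = 1464;  3672 + 1464 = 5136;  8394 + 5136 = 13530;  16086 + 13530 = 29616;  27056 + 29616 = 56672

56672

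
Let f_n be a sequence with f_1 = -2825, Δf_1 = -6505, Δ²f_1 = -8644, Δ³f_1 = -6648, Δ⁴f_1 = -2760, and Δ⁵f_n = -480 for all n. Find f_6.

Build the table forward from the leading diagonal:
Δ⁵: -480, -480, -480, -480, -480, -480
Δ⁴: -2760, -3240, -3720, -4200, -4680, -5160
Δ³: -6648, -9408, -12648, -16368, -20568, -25248
Δ²: -8644, -15292, -24700, -37348, -53716, -74284
Δ: -6505, -15149, -30441, -55141, -92489, -146205
f: -2825, -9330, -24479, -54920, -110061, -202550

-202550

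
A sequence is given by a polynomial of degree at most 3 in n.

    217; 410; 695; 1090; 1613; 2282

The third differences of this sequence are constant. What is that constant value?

18

First differences: 193, 285, 395, 523, 669
Second differences: 92, 110, 128, 146
Third differences: 18, 18, 18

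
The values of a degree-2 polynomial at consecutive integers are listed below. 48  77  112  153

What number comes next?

200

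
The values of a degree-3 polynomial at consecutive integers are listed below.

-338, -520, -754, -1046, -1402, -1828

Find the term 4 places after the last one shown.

-4352

D1: -182 , -234 , -292 , -356 , -426
D2: -52 , -58 , -64 , -70
D3: -6 , -6 , -6
The third differences are constant (-6).
-70 − 6 = -76;  -426 − 76 = -502;  -1828 − 502 = -2330
-76 − 6 = -82;  -502 − 82 = -584;  -2330 − 584 = -2914
-82 − 6 = -88;  -584 − 88 = -672;  -2914 − 672 = -3586
-88 − 6 = -94;  -672 − 94 = -766;  -3586 − 766 = -4352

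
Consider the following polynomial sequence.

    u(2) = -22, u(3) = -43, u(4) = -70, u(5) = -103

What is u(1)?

-21, -27, -33
-6, -6
The second differences are constant at -6.
Work back: -21 + 6 = -15;  -22 + 15 = -7

-7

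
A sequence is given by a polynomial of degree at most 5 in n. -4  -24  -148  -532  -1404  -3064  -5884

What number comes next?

-10308

Δ: -20  -124  -384  -872  -1660  -2820
Δ²: -104  -260  -488  -788  -1160
Δ³: -156  -228  -300  -372
Δ⁴: -72  -72  -72
The fourth differences are constant (-72).
-372 − 72 = -444;  -1160 − 444 = -1604;  -2820 − 1604 = -4424;  -5884 − 4424 = -10308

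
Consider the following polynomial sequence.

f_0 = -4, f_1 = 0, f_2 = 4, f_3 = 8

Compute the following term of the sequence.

12

4 , 4 , 4
First differences constant at 4.
8 + 4 = 12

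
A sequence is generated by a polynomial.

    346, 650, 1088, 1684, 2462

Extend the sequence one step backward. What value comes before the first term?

D1: 304  438  596  778
D2: 134  158  182
D3: 24  24
The third differences are constant at 24.
Work back: 134 − 24 = 110;  304 − 110 = 194;  346 − 194 = 152

152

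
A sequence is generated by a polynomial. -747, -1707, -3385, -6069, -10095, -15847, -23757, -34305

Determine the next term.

Δ: -960, -1678, -2684, -4026, -5752, -7910, -10548
Δ²: -718, -1006, -1342, -1726, -2158, -2638
Δ³: -288, -336, -384, -432, -480
Δ⁴: -48, -48, -48, -48
Constant fourth difference = -48, so extend:
-480 − 48 = -528;  -2638 − 528 = -3166;  -10548 − 3166 = -13714;  -34305 − 13714 = -48019

-48019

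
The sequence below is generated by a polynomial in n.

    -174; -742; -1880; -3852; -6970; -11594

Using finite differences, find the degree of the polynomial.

Δ: -568, -1138, -1972, -3118, -4624
Δ²: -570, -834, -1146, -1506
Δ³: -264, -312, -360
Δ⁴: -48, -48
The fourth differences are constant, so the polynomial has degree 4.

4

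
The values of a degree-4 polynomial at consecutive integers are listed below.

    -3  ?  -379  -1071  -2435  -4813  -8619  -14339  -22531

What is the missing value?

Using the last 7 terms:
Δ: -692, -1364, -2378, -3806, -5720, -8192
Δ²: -672, -1014, -1428, -1914, -2472
Δ³: -342, -414, -486, -558
Δ⁴: -72, -72, -72
Constant fourth difference = -72.
Extend backward: -342 + 72 = -270;  -672 + 270 = -402;  -692 + 402 = -290;  -379 + 290 = -89

-89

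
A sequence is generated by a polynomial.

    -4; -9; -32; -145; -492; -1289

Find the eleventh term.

-24624

-5, -23, -113, -347, -797
-18, -90, -234, -450
-72, -144, -216
-72, -72
The fourth differences are constant (-72).
-216 − 72 = -288;  -450 − 288 = -738;  -797 − 738 = -1535;  -1289 − 1535 = -2824
-288 − 72 = -360;  -738 − 360 = -1098;  -1535 − 1098 = -2633;  -2824 − 2633 = -5457
-360 − 72 = -432;  -1098 − 432 = -1530;  -2633 − 1530 = -4163;  -5457 − 4163 = -9620
-432 − 72 = -504;  -1530 − 504 = -2034;  -4163 − 2034 = -6197;  -9620 − 6197 = -15817
-504 − 72 = -576;  -2034 − 576 = -2610;  -6197 − 2610 = -8807;  -15817 − 8807 = -24624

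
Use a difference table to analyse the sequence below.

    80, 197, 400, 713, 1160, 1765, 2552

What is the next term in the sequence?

117, 203, 313, 447, 605, 787
86, 110, 134, 158, 182
24, 24, 24, 24
The third differences are constant (24).
182 + 24 = 206;  787 + 206 = 993;  2552 + 993 = 3545

3545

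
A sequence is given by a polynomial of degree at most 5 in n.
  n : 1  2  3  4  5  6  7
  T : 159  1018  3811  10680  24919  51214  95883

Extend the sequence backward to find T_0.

859, 2793, 6869, 14239, 26295, 44669
1934, 4076, 7370, 12056, 18374
2142, 3294, 4686, 6318
1152, 1392, 1632
240, 240
The fifth differences are constant at 240.
Work back: 1152 − 240 = 912;  2142 − 912 = 1230;  1934 − 1230 = 704;  859 − 704 = 155;  159 − 155 = 4

4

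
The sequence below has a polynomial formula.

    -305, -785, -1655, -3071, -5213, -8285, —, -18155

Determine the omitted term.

-12515

Using the first 6 terms:
First differences: -480  -870  -1416  -2142  -3072
Second differences: -390  -546  -726  -930
Third differences: -156  -180  -204
Fourth differences: -24  -24
Constant fourth difference = -24.
Extend forward: -204 − 24 = -228;  -930 − 228 = -1158;  -3072 − 1158 = -4230;  -8285 − 4230 = -12515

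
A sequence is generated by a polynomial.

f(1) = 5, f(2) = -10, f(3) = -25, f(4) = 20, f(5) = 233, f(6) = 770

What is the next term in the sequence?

1835

D1: -15  -15  45  213  537
D2: 0  60  168  324
D3: 60  108  156
D4: 48  48
Constant fourth difference = 48, so extend:
156 + 48 = 204;  324 + 204 = 528;  537 + 528 = 1065;  770 + 1065 = 1835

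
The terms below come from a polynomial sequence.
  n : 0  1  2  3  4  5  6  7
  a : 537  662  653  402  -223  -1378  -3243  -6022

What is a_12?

D1: 125, -9, -251, -625, -1155, -1865, -2779
D2: -134, -242, -374, -530, -710, -914
D3: -108, -132, -156, -180, -204
D4: -24, -24, -24, -24
The fourth differences are constant (-24).
-204 − 24 = -228;  -914 − 228 = -1142;  -2779 − 1142 = -3921;  -6022 − 3921 = -9943
-228 − 24 = -252;  -1142 − 252 = -1394;  -3921 − 1394 = -5315;  -9943 − 5315 = -15258
-252 − 24 = -276;  -1394 − 276 = -1670;  -5315 − 1670 = -6985;  -15258 − 6985 = -22243
-276 − 24 = -300;  -1670 − 300 = -1970;  -6985 − 1970 = -8955;  -22243 − 8955 = -31198
-300 − 24 = -324;  -1970 − 324 = -2294;  -8955 − 2294 = -11249;  -31198 − 11249 = -42447

-42447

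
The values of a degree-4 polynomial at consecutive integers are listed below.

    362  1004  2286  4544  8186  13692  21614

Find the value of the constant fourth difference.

First differences: 642, 1282, 2258, 3642, 5506, 7922
Second differences: 640, 976, 1384, 1864, 2416
Third differences: 336, 408, 480, 552
Fourth differences: 72, 72, 72

72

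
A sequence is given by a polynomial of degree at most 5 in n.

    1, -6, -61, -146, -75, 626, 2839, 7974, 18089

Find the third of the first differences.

First differences: -7, -55, -85, 71, 701, 2213, 5135, 10115
Second differences: -48, -30, 156, 630, 1512, 2922, 4980
Third differences: 18, 186, 474, 882, 1410, 2058
Fourth differences: 168, 288, 408, 528, 648
Fifth differences: 120, 120, 120, 120

-85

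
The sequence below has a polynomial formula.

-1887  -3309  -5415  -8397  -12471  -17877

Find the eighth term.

-33765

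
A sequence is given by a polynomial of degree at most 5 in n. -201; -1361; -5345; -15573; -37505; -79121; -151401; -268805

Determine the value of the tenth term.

-717105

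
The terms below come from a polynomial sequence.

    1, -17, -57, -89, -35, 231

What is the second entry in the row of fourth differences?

Δ: -18, -40, -32, 54, 266
Δ²: -22, 8, 86, 212
Δ³: 30, 78, 126
Δ⁴: 48, 48

48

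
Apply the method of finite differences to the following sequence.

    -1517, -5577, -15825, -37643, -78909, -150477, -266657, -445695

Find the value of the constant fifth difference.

First differences: -4060, -10248, -21818, -41266, -71568, -116180, -179038
Second differences: -6188, -11570, -19448, -30302, -44612, -62858
Third differences: -5382, -7878, -10854, -14310, -18246
Fourth differences: -2496, -2976, -3456, -3936
Fifth differences: -480, -480, -480

-480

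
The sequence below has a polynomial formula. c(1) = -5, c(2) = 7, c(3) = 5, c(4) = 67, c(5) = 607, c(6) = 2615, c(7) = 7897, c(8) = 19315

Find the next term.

41027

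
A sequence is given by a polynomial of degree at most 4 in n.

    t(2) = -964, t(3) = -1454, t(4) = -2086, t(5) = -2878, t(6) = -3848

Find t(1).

-598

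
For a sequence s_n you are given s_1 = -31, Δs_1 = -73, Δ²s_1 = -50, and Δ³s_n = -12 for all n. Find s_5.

-671

Build the table forward from the leading diagonal:
D3: -12  -12  -12  -12  -12
D2: -50  -62  -74  -86  -98
D1: -73  -123  -185  -259  -345
s: -31  -104  -227  -412  -671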